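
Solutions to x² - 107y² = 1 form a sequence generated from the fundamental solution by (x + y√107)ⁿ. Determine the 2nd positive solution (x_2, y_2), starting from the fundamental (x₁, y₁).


Step 1: Find the fundamental solution (x₁, y₁) of x² - 107y² = 1.
  Expand √107 as a continued fraction. a₀ = ⌊√107⌋ = 10; iterate m_{k+1} = d_k·a_k − m_k, d_{k+1} = (107 − m_{k+1}²)/d_k, a_{k+1} = ⌊(a₀ + m_{k+1})/d_{k+1}⌋ (starting m₀ = 0, d₀ = 1), with convergents p_k = a_k·p_{k-1} + p_{k-2}, q_k = a_k·q_{k-1} + q_{k-2} (p₋₁ = 1, q₋₁ = 0):
  k = 0: a₀ = 10; p₀/q₀ = 10/1; p₀² − 107·q₀² = 100 − 107 = -7.
  k = 1: m = 10, d = 7, a = ⌊(10 + 10)/7⌋ = 2; p/q = (2·10 + 1)/(2·1 + 0) = 21/2; p² − 107·q² = 441 − 428 = 13.
  k = 2: m = 4, d = 13, a = ⌊(10 + 4)/13⌋ = 1; p/q = (1·21 + 10)/(1·2 + 1) = 31/3; p² − 107·q² = 961 − 963 = -2.
  k = 3: m = 9, d = 2, a = ⌊(10 + 9)/2⌋ = 9; p/q = (9·31 + 21)/(9·3 + 2) = 300/29; p² − 107·q² = 90000 − 89987 = 13.
  k = 4: m = 9, d = 13, a = ⌊(10 + 9)/13⌋ = 1; p/q = (1·300 + 31)/(1·29 + 3) = 331/32; p² − 107·q² = 109561 − 109568 = -7.
  k = 5: m = 4, d = 7, a = ⌊(10 + 4)/7⌋ = 2; p/q = (2·331 + 300)/(2·32 + 29) = 962/93; p² − 107·q² = 925444 − 925443 = 1.
  The first convergent with p² − 107·q² = 1 gives the fundamental solution (x₁, y₁) = (962, 93).
Step 2: Apply the recurrence (x_{n+1}, y_{n+1}) = (x₁x_n + 107y₁y_n, x₁y_n + y₁x_n) repeatedly.
  From (x_1, y_1) = (962, 93): x_2 = 962·962 + 107·93·93 = 1850887; y_2 = 962·93 + 93·962 = 178932.
Step 3: Verify x_2² - 107·y_2² = 3425782686769 - 3425782686768 = 1 (should be 1). ✓

(x_1, y_1) = (962, 93); (x_2, y_2) = (1850887, 178932).


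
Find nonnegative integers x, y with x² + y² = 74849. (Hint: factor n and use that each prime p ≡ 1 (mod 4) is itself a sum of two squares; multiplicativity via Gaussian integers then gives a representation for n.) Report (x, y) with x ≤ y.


Step 1: Factor n = 74849 = 29^2 · 89.
Step 2: Check the mod-4 condition on each prime factor: 29 ≡ 1 (mod 4), exponent 2; 89 ≡ 1 (mod 4), exponent 1.
All primes ≡ 3 (mod 4) appear to even exponent (or don't appear), so by the two-squares theorem n IS expressible as a sum of two squares.
Step 3: Build a representation. Here n = 29 · 29 · 89 is a product of primes ≡ 1 (mod 4). Each prime p ≡ 1 (mod 4) is itself a sum of two squares; find a² by testing p − a² for a perfect square:
  29: 29 − 1² = 28, 29 − 2² = 25 = 5² ⇒ 29 = 2² + 5².
  89: 89 − 1² = 88, 89 − 2² = 85, 89 − 3² = 80, 89 − 4² = 73, 89 − 5² = 64 = 8² ⇒ 89 = 5² + 8².
  Combine using the Brahmagupta–Fibonacci identity (a² + b²)(c² + d²) = (ac − bd)² + (ad + bc)² = (ac + bd)² + (ad − bc)²:
  29 · 29 = 841: from (2² + 5²)(2² + 5²), take (2·2 − 5·5, 2·5 + 5·2) = (4 − 25, 10 + 10) = (-21, 20); dropping signs (only squares matter) gives (21, 20); check 21² + 20² = 441 + 400 = 841 ✓.
  841 · 89 = 74849: from (21² + 20²)(5² + 8²), take (21·5 − 20·8, 21·8 + 20·5) = (105 − 160, 168 + 100) = (-55, 268); dropping signs (only squares matter) gives (55, 268); check 55² + 268² = 3025 + 71824 = 74849 ✓.
Step 4: Order so x ≤ y and verify: 55² + 268² = 3025 + 71824 = 74849 = n. ✓

n = 74849 = 55² + 268² (one valid representation with x ≤ y).


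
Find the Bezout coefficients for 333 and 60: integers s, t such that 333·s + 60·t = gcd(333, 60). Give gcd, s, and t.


Euclidean algorithm on (333, 60) — divide until remainder is 0:
  333 = 5 · 60 + 33
  60 = 1 · 33 + 27
  33 = 1 · 27 + 6
  27 = 4 · 6 + 3
  6 = 2 · 3 + 0
gcd(333, 60) = 3.
Track Bezout coefficients alongside the remainders: start with r₀ = 333 = a·1 + b·0 (s = 1, t = 0) and r₁ = 60 = a·0 + b·1 (s = 0, t = 1); each new remainder r_{k+1} = r_{k-1} − q_k·r_k inherits s_{k+1} = s_{k-1} − q_k·s_k, t_{k+1} = t_{k-1} − q_k·t_k, so r_k = a·s_k + b·t_k at every step:
  q = 5: r = 33, s = 1 − 5·0 = 1, t = 0 − 5·1 = -5  (check: 333·1 + 60·(-5) = 33)
  q = 1: r = 27, s = 0 − 1·1 = -1, t = 1 − 1·(-5) = 6  (check: 333·(-1) + 60·6 = 27)
  q = 1: r = 6, s = 1 − 1·(-1) = 2, t = -5 − 1·6 = -11  (check: 333·2 + 60·(-11) = 6)
  q = 4: r = 3, s = -1 − 4·2 = -9, t = 6 − 4·(-11) = 50  (check: 333·(-9) + 60·50 = 3)
The row with r = 3 (the gcd) gives the Bezout coefficients s = -9, t = 50.
Result: 333 · (-9) + 60 · (50) = 3.

gcd(333, 60) = 3; s = -9, t = 50 (check: 333·(-9) + 60·50 = 3).


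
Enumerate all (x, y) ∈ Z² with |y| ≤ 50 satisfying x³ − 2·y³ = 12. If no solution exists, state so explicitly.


The equation is x³ - 2y³ = 12. For fixed y, x³ = 2·y³ + 12, so a solution requires the RHS to be a perfect cube.
Strategy: iterate y from -50 to 50, compute RHS = 2·y³ + 12, and check whether it is a (positive or negative) perfect cube.
Check small values of y:
  y = 0: RHS = 12 is not a perfect cube.
  y = 1: RHS = 14 is not a perfect cube.
  y = -1: RHS = 10 is not a perfect cube.
  y = 2: RHS = 28 is not a perfect cube.
  y = -2: RHS = -4 is not a perfect cube.
  y = 3: RHS = 66 is not a perfect cube.
  y = -3: RHS = -42 is not a perfect cube.
Continuing the search up to |y| = 50 finds no solutions either.
No (x, y) in the scanned range satisfies the equation.

No integer solutions with |y| ≤ 50.


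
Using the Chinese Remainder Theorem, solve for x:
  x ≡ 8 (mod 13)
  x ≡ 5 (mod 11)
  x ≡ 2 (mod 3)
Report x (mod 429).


Moduli 13, 11, 3 are pairwise coprime; by CRT there is a unique solution modulo M = 13 · 11 · 3 = 429.
Solve pairwise, accumulating the modulus:
  Start with x ≡ 8 (mod 13).
  Combine with x ≡ 5 (mod 11): since gcd(13, 11) = 1, we get a unique residue mod 143.
    Write x = 8 + 13·t and substitute into x ≡ 5 (mod 11): 13·t ≡ 5 − 8 = -3 (mod 11).
    Reduce coefficients mod 11: 2·t ≡ 8 (mod 11).
    The inverse of 2 mod 11 is 6 (since 2·6 = 12 = 1·11 + 1), so t ≡ 6·8 = 48 ≡ 4 (mod 11).
    Then x = 8 + 13·4 = 60, valid modulo lcm(13, 11) = 143: x ≡ 60 (mod 143).
  Combine with x ≡ 2 (mod 3): since gcd(143, 3) = 1, we get a unique residue mod 429.
    Write x = 60 + 143·t and substitute into x ≡ 2 (mod 3): 143·t ≡ 2 − 60 = -58 (mod 3).
    Reduce coefficients mod 3: 2·t ≡ 2 (mod 3).
    The inverse of 2 mod 3 is 2 (since 2·2 = 4 = 1·3 + 1), so t ≡ 2·2 = 4 ≡ 1 (mod 3).
    Then x = 60 + 143·1 = 203, valid modulo lcm(143, 3) = 429: x ≡ 203 (mod 429).
Verify: 203 mod 13 = 8 ✓, 203 mod 11 = 5 ✓, 203 mod 3 = 2 ✓.

x ≡ 203 (mod 429).


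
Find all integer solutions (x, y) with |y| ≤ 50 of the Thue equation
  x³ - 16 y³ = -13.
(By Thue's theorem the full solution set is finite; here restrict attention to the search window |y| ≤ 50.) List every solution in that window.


The equation is x³ - 16y³ = -13. For fixed y, x³ = 16·y³ − 13, so a solution requires the RHS to be a perfect cube.
Strategy: iterate y from -50 to 50, compute RHS = 16·y³ − 13, and check whether it is a (positive or negative) perfect cube.
Check small values of y:
  y = 0: RHS = -13 is not a perfect cube.
  y = 1: RHS = 3 is not a perfect cube.
  y = -1: RHS = -29 is not a perfect cube.
  y = 2: RHS = 115 is not a perfect cube.
  y = -2: RHS = -141 is not a perfect cube.
  y = 3: RHS = 419 is not a perfect cube.
  y = -3: RHS = -445 is not a perfect cube.
Continuing the search up to |y| = 50 finds no solutions either.
No (x, y) in the scanned range satisfies the equation.

No integer solutions with |y| ≤ 50.


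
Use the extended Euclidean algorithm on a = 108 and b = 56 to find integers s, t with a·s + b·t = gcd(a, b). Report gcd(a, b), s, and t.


Euclidean algorithm on (108, 56) — divide until remainder is 0:
  108 = 1 · 56 + 52
  56 = 1 · 52 + 4
  52 = 13 · 4 + 0
gcd(108, 56) = 4.
Track Bezout coefficients alongside the remainders: start with r₀ = 108 = a·1 + b·0 (s = 1, t = 0) and r₁ = 56 = a·0 + b·1 (s = 0, t = 1); each new remainder r_{k+1} = r_{k-1} − q_k·r_k inherits s_{k+1} = s_{k-1} − q_k·s_k, t_{k+1} = t_{k-1} − q_k·t_k, so r_k = a·s_k + b·t_k at every step:
  q = 1: r = 52, s = 1 − 1·0 = 1, t = 0 − 1·1 = -1  (check: 108·1 + 56·(-1) = 52)
  q = 1: r = 4, s = 0 − 1·1 = -1, t = 1 − 1·(-1) = 2  (check: 108·(-1) + 56·2 = 4)
The row with r = 4 (the gcd) gives the Bezout coefficients s = -1, t = 2.
Result: 108 · (-1) + 56 · (2) = 4.

gcd(108, 56) = 4; s = -1, t = 2 (check: 108·(-1) + 56·2 = 4).


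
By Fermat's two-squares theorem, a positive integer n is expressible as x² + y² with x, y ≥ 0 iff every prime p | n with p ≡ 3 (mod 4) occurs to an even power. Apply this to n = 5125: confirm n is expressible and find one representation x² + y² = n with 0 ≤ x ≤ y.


Step 1: Factor n = 5125 = 5^3 · 41.
Step 2: Check the mod-4 condition on each prime factor: 5 ≡ 1 (mod 4), exponent 3; 41 ≡ 1 (mod 4), exponent 1.
All primes ≡ 3 (mod 4) appear to even exponent (or don't appear), so by the two-squares theorem n IS expressible as a sum of two squares.
Step 3: Build a representation. Group n = k² · m with k = 5 and m = 5 · 41 = 205 (a product of primes ≡ 1 (mod 4)); a representation of m scales to one of n via (k·x)² + (k·y)² = k²(x² + y²). Each prime p ≡ 1 (mod 4) is itself a sum of two squares; find a² by testing p − a² for a perfect square:
  5: 5 − 1² = 4 = 2² ⇒ 5 = 1² + 2².
  41: 41 − 1² = 40, 41 − 2² = 37, 41 − 3² = 32, 41 − 4² = 25 = 5² ⇒ 41 = 4² + 5².
  Combine using the Brahmagupta–Fibonacci identity (a² + b²)(c² + d²) = (ac − bd)² + (ad + bc)² = (ac + bd)² + (ad − bc)²:
  5 · 41 = 205: from (1² + 2²)(4² + 5²), take (1·4 − 2·5, 1·5 + 2·4) = (4 − 10, 5 + 8) = (-6, 13); dropping signs (only squares matter) gives (6, 13); check 6² + 13² = 36 + 169 = 205 ✓.
  Scale by k = 5: (5·6, 5·13) = (30, 65).
Step 4: Order so x ≤ y and verify: 30² + 65² = 900 + 4225 = 5125 = n. ✓

n = 5125 = 30² + 65² (one valid representation with x ≤ y).


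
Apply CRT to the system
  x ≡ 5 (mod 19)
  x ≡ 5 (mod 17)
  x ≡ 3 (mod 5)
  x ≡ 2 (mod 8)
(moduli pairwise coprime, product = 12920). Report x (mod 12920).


Product of moduli M = 19 · 17 · 5 · 8 = 12920.
Merge one congruence at a time:
  Start: x ≡ 5 (mod 19).
  Combine with x ≡ 5 (mod 17); new modulus lcm = 323.
    Write x = 5 + 19·t and substitute into x ≡ 5 (mod 17): 19·t ≡ 5 − 5 = 0 (mod 17).
    Reduce coefficients mod 17: 2·t ≡ 0 (mod 17).
    The inverse of 2 mod 17 is 9 (since 2·9 = 18 = 1·17 + 1), so t ≡ 9·0 = 0 ≡ 0 (mod 17).
    Then x = 5 + 19·0 = 5, valid modulo lcm(19, 17) = 323: x ≡ 5 (mod 323).
  Combine with x ≡ 3 (mod 5); new modulus lcm = 1615.
    Write x = 5 + 323·t and substitute into x ≡ 3 (mod 5): 323·t ≡ 3 − 5 = -2 (mod 5).
    Reduce coefficients mod 5: 3·t ≡ 3 (mod 5).
    The inverse of 3 mod 5 is 2 (since 3·2 = 6 = 1·5 + 1), so t ≡ 2·3 = 6 ≡ 1 (mod 5).
    Then x = 5 + 323·1 = 328, valid modulo lcm(323, 5) = 1615: x ≡ 328 (mod 1615).
  Combine with x ≡ 2 (mod 8); new modulus lcm = 12920.
    Write x = 328 + 1615·t and substitute into x ≡ 2 (mod 8): 1615·t ≡ 2 − 328 = -326 (mod 8).
    Reduce coefficients mod 8: 7·t ≡ 2 (mod 8).
    The inverse of 7 mod 8 is 7 (since 7·7 = 49 = 6·8 + 1), so t ≡ 7·2 = 14 ≡ 6 (mod 8).
    Then x = 328 + 1615·6 = 10018, valid modulo lcm(1615, 8) = 12920: x ≡ 10018 (mod 12920).
Verify against each original: 10018 mod 19 = 5, 10018 mod 17 = 5, 10018 mod 5 = 3, 10018 mod 8 = 2.

x ≡ 10018 (mod 12920).


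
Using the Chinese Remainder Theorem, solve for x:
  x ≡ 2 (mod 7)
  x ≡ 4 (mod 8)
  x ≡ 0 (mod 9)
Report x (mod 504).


Moduli 7, 8, 9 are pairwise coprime; by CRT there is a unique solution modulo M = 7 · 8 · 9 = 504.
Solve pairwise, accumulating the modulus:
  Start with x ≡ 2 (mod 7).
  Combine with x ≡ 4 (mod 8): since gcd(7, 8) = 1, we get a unique residue mod 56.
    Write x = 2 + 7·t and substitute into x ≡ 4 (mod 8): 7·t ≡ 4 − 2 = 2 (mod 8).
    The inverse of 7 mod 8 is 7 (since 7·7 = 49 = 6·8 + 1), so t ≡ 7·2 = 14 ≡ 6 (mod 8).
    Then x = 2 + 7·6 = 44, valid modulo lcm(7, 8) = 56: x ≡ 44 (mod 56).
  Combine with x ≡ 0 (mod 9): since gcd(56, 9) = 1, we get a unique residue mod 504.
    Write x = 44 + 56·t and substitute into x ≡ 0 (mod 9): 56·t ≡ 0 − 44 = -44 (mod 9).
    Reduce coefficients mod 9: 2·t ≡ 1 (mod 9).
    The inverse of 2 mod 9 is 5 (since 2·5 = 10 = 1·9 + 1), so t ≡ 5·1 = 5 ≡ 5 (mod 9).
    Then x = 44 + 56·5 = 324, valid modulo lcm(56, 9) = 504: x ≡ 324 (mod 504).
Verify: 324 mod 7 = 2 ✓, 324 mod 8 = 4 ✓, 324 mod 9 = 0 ✓.

x ≡ 324 (mod 504).


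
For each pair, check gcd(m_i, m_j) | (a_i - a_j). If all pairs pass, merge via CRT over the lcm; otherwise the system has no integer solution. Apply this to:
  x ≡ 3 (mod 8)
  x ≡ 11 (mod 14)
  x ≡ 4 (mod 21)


Moduli 8, 14, 21 are not pairwise coprime, so CRT works modulo lcm(m_i) when all pairwise compatibility conditions hold.
Pairwise compatibility: gcd(m_i, m_j) must divide a_i - a_j for every pair.
Merge one congruence at a time:
  Start: x ≡ 3 (mod 8).
  Combine with x ≡ 11 (mod 14): gcd(8, 14) = 2; 11 - 3 = 8, which IS divisible by 2, so compatible.
    Write x = 3 + 8·t and substitute into x ≡ 11 (mod 14): 8·t ≡ 11 − 3 = 8 (mod 14).
    Divide the congruence (and modulus) by g = 2: 4·t ≡ 4 (mod 7).
    The inverse of 4 mod 7 is 2 (since 4·2 = 8 = 1·7 + 1), so t ≡ 2·4 = 8 ≡ 1 (mod 7).
    Then x = 3 + 8·1 = 11, valid modulo lcm(8, 14) = 56: x ≡ 11 (mod 56).
  Combine with x ≡ 4 (mod 21): gcd(56, 21) = 7; 4 - 11 = -7, which IS divisible by 7, so compatible.
    Write x = 11 + 56·t and substitute into x ≡ 4 (mod 21): 56·t ≡ 4 − 11 = -7 (mod 21).
    Divide the congruence (and modulus) by g = 7: 8·t ≡ -1 (mod 3).
    Reduce coefficients mod 3: 2·t ≡ 2 (mod 3).
    The inverse of 2 mod 3 is 2 (since 2·2 = 4 = 1·3 + 1), so t ≡ 2·2 = 4 ≡ 1 (mod 3).
    Then x = 11 + 56·1 = 67, valid modulo lcm(56, 21) = 168: x ≡ 67 (mod 168).
Verify: 67 mod 8 = 3, 67 mod 14 = 11, 67 mod 21 = 4.

x ≡ 67 (mod 168).


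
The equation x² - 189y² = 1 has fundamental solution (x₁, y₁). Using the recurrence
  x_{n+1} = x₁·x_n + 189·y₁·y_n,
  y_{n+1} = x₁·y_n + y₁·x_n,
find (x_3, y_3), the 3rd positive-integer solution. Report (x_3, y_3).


Step 1: Find the fundamental solution (x₁, y₁) of x² - 189y² = 1.
  Expand √189 as a continued fraction. a₀ = ⌊√189⌋ = 13; iterate m_{k+1} = d_k·a_k − m_k, d_{k+1} = (189 − m_{k+1}²)/d_k, a_{k+1} = ⌊(a₀ + m_{k+1})/d_{k+1}⌋ (starting m₀ = 0, d₀ = 1), with convergents p_k = a_k·p_{k-1} + p_{k-2}, q_k = a_k·q_{k-1} + q_{k-2} (p₋₁ = 1, q₋₁ = 0):
  k = 0: a₀ = 13; p₀/q₀ = 13/1; p₀² − 189·q₀² = 169 − 189 = -20.
  k = 1: m = 13, d = 20, a = ⌊(13 + 13)/20⌋ = 1; p/q = (1·13 + 1)/(1·1 + 0) = 14/1; p² − 189·q² = 196 − 189 = 7.
  k = 2: m = 7, d = 7, a = ⌊(13 + 7)/7⌋ = 2; p/q = (2·14 + 13)/(2·1 + 1) = 41/3; p² − 189·q² = 1681 − 1701 = -20.
  k = 3: m = 7, d = 20, a = ⌊(13 + 7)/20⌋ = 1; p/q = (1·41 + 14)/(1·3 + 1) = 55/4; p² − 189·q² = 3025 − 3024 = 1.
  The first convergent with p² − 189·q² = 1 gives the fundamental solution (x₁, y₁) = (55, 4).
Step 2: Apply the recurrence (x_{n+1}, y_{n+1}) = (x₁x_n + 189y₁y_n, x₁y_n + y₁x_n) repeatedly.
  From (x_1, y_1) = (55, 4): x_2 = 55·55 + 189·4·4 = 6049; y_2 = 55·4 + 4·55 = 440.
  From (x_2, y_2) = (6049, 440): x_3 = 55·6049 + 189·4·440 = 665335; y_3 = 55·440 + 4·6049 = 48396.
Step 3: Verify x_3² - 189·y_3² = 442670662225 - 442670662224 = 1 (should be 1). ✓

(x_1, y_1) = (55, 4); (x_3, y_3) = (665335, 48396).


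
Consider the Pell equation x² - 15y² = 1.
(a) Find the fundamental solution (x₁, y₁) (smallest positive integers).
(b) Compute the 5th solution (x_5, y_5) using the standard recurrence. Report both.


Step 1: Find the fundamental solution (x₁, y₁) of x² - 15y² = 1.
  Expand √15 as a continued fraction. a₀ = ⌊√15⌋ = 3; iterate m_{k+1} = d_k·a_k − m_k, d_{k+1} = (15 − m_{k+1}²)/d_k, a_{k+1} = ⌊(a₀ + m_{k+1})/d_{k+1}⌋ (starting m₀ = 0, d₀ = 1), with convergents p_k = a_k·p_{k-1} + p_{k-2}, q_k = a_k·q_{k-1} + q_{k-2} (p₋₁ = 1, q₋₁ = 0):
  k = 0: a₀ = 3; p₀/q₀ = 3/1; p₀² − 15·q₀² = 9 − 15 = -6.
  k = 1: m = 3, d = 6, a = ⌊(3 + 3)/6⌋ = 1; p/q = (1·3 + 1)/(1·1 + 0) = 4/1; p² − 15·q² = 16 − 15 = 1.
  The first convergent with p² − 15·q² = 1 gives the fundamental solution (x₁, y₁) = (4, 1).
Step 2: Apply the recurrence (x_{n+1}, y_{n+1}) = (x₁x_n + 15y₁y_n, x₁y_n + y₁x_n) repeatedly.
  From (x_1, y_1) = (4, 1): x_2 = 4·4 + 15·1·1 = 31; y_2 = 4·1 + 1·4 = 8.
  From (x_2, y_2) = (31, 8): x_3 = 4·31 + 15·1·8 = 244; y_3 = 4·8 + 1·31 = 63.
  From (x_3, y_3) = (244, 63): x_4 = 4·244 + 15·1·63 = 1921; y_4 = 4·63 + 1·244 = 496.
  From (x_4, y_4) = (1921, 496): x_5 = 4·1921 + 15·1·496 = 15124; y_5 = 4·496 + 1·1921 = 3905.
Step 3: Verify x_5² - 15·y_5² = 228735376 - 228735375 = 1 (should be 1). ✓

(x_1, y_1) = (4, 1); (x_5, y_5) = (15124, 3905).


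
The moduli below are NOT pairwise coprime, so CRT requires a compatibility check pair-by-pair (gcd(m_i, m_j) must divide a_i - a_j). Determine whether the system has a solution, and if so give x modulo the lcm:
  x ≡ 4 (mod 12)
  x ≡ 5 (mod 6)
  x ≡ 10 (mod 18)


Moduli 12, 6, 18 are not pairwise coprime, so CRT works modulo lcm(m_i) when all pairwise compatibility conditions hold.
Pairwise compatibility: gcd(m_i, m_j) must divide a_i - a_j for every pair.
Merge one congruence at a time:
  Start: x ≡ 4 (mod 12).
  Combine with x ≡ 5 (mod 6): gcd(12, 6) = 6, and 5 - 4 = 1 is NOT divisible by 6.
    ⇒ system is inconsistent (no integer solution).

No solution (the system is inconsistent).


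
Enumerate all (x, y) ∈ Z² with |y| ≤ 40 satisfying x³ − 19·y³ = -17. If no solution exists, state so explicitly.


The equation is x³ - 19y³ = -17. For fixed y, x³ = 19·y³ − 17, so a solution requires the RHS to be a perfect cube.
Strategy: iterate y from -40 to 40, compute RHS = 19·y³ − 17, and check whether it is a (positive or negative) perfect cube.
Check small values of y:
  y = 0: RHS = -17 is not a perfect cube.
  y = 1: RHS = 2 is not a perfect cube.
  y = -1: RHS = -36 is not a perfect cube.
  y = 2: RHS = 135 is not a perfect cube.
  y = -2: RHS = -169 is not a perfect cube.
  y = 3: RHS = 496 is not a perfect cube.
  y = -3: RHS = -530 is not a perfect cube.
Continuing the search up to |y| = 40 finds no solutions either.
No (x, y) in the scanned range satisfies the equation.

No integer solutions with |y| ≤ 40.


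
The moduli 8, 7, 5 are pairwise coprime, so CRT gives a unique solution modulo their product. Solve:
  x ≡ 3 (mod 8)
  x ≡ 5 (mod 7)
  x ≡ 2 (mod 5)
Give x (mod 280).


Moduli 8, 7, 5 are pairwise coprime; by CRT there is a unique solution modulo M = 8 · 7 · 5 = 280.
Solve pairwise, accumulating the modulus:
  Start with x ≡ 3 (mod 8).
  Combine with x ≡ 5 (mod 7): since gcd(8, 7) = 1, we get a unique residue mod 56.
    Write x = 3 + 8·t and substitute into x ≡ 5 (mod 7): 8·t ≡ 5 − 3 = 2 (mod 7).
    Reduce coefficients mod 7: 1·t ≡ 2 (mod 7).
    So t ≡ 2 (mod 7).
    Then x = 3 + 8·2 = 19, valid modulo lcm(8, 7) = 56: x ≡ 19 (mod 56).
  Combine with x ≡ 2 (mod 5): since gcd(56, 5) = 1, we get a unique residue mod 280.
    Write x = 19 + 56·t and substitute into x ≡ 2 (mod 5): 56·t ≡ 2 − 19 = -17 (mod 5).
    Reduce coefficients mod 5: 1·t ≡ 3 (mod 5).
    So t ≡ 3 (mod 5).
    Then x = 19 + 56·3 = 187, valid modulo lcm(56, 5) = 280: x ≡ 187 (mod 280).
Verify: 187 mod 8 = 3 ✓, 187 mod 7 = 5 ✓, 187 mod 5 = 2 ✓.

x ≡ 187 (mod 280).


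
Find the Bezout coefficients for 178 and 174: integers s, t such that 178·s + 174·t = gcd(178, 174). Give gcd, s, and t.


Euclidean algorithm on (178, 174) — divide until remainder is 0:
  178 = 1 · 174 + 4
  174 = 43 · 4 + 2
  4 = 2 · 2 + 0
gcd(178, 174) = 2.
Track Bezout coefficients alongside the remainders: start with r₀ = 178 = a·1 + b·0 (s = 1, t = 0) and r₁ = 174 = a·0 + b·1 (s = 0, t = 1); each new remainder r_{k+1} = r_{k-1} − q_k·r_k inherits s_{k+1} = s_{k-1} − q_k·s_k, t_{k+1} = t_{k-1} − q_k·t_k, so r_k = a·s_k + b·t_k at every step:
  q = 1: r = 4, s = 1 − 1·0 = 1, t = 0 − 1·1 = -1  (check: 178·1 + 174·(-1) = 4)
  q = 43: r = 2, s = 0 − 43·1 = -43, t = 1 − 43·(-1) = 44  (check: 178·(-43) + 174·44 = 2)
The row with r = 2 (the gcd) gives the Bezout coefficients s = -43, t = 44.
Result: 178 · (-43) + 174 · (44) = 2.

gcd(178, 174) = 2; s = -43, t = 44 (check: 178·(-43) + 174·44 = 2).


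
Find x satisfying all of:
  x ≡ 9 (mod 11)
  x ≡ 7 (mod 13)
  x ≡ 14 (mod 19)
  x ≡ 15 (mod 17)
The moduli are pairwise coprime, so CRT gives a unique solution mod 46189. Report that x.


Product of moduli M = 11 · 13 · 19 · 17 = 46189.
Merge one congruence at a time:
  Start: x ≡ 9 (mod 11).
  Combine with x ≡ 7 (mod 13); new modulus lcm = 143.
    Write x = 9 + 11·t and substitute into x ≡ 7 (mod 13): 11·t ≡ 7 − 9 = -2 (mod 13).
    Reduce coefficients mod 13: 11·t ≡ 11 (mod 13).
    The inverse of 11 mod 13 is 6 (since 11·6 = 66 = 5·13 + 1), so t ≡ 6·11 = 66 ≡ 1 (mod 13).
    Then x = 9 + 11·1 = 20, valid modulo lcm(11, 13) = 143: x ≡ 20 (mod 143).
  Combine with x ≡ 14 (mod 19); new modulus lcm = 2717.
    Write x = 20 + 143·t and substitute into x ≡ 14 (mod 19): 143·t ≡ 14 − 20 = -6 (mod 19).
    Reduce coefficients mod 19: 10·t ≡ 13 (mod 19).
    The inverse of 10 mod 19 is 2 (since 10·2 = 20 = 1·19 + 1), so t ≡ 2·13 = 26 ≡ 7 (mod 19).
    Then x = 20 + 143·7 = 1021, valid modulo lcm(143, 19) = 2717: x ≡ 1021 (mod 2717).
  Combine with x ≡ 15 (mod 17); new modulus lcm = 46189.
    Write x = 1021 + 2717·t and substitute into x ≡ 15 (mod 17): 2717·t ≡ 15 − 1021 = -1006 (mod 17).
    Reduce coefficients mod 17: 14·t ≡ 14 (mod 17).
    The inverse of 14 mod 17 is 11 (since 14·11 = 154 = 9·17 + 1), so t ≡ 11·14 = 154 ≡ 1 (mod 17).
    Then x = 1021 + 2717·1 = 3738, valid modulo lcm(2717, 17) = 46189: x ≡ 3738 (mod 46189).
Verify against each original: 3738 mod 11 = 9, 3738 mod 13 = 7, 3738 mod 19 = 14, 3738 mod 17 = 15.

x ≡ 3738 (mod 46189).


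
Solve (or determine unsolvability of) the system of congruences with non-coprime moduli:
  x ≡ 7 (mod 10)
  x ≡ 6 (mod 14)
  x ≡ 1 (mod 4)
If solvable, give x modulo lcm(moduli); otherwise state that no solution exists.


Moduli 10, 14, 4 are not pairwise coprime, so CRT works modulo lcm(m_i) when all pairwise compatibility conditions hold.
Pairwise compatibility: gcd(m_i, m_j) must divide a_i - a_j for every pair.
Merge one congruence at a time:
  Start: x ≡ 7 (mod 10).
  Combine with x ≡ 6 (mod 14): gcd(10, 14) = 2, and 6 - 7 = -1 is NOT divisible by 2.
    ⇒ system is inconsistent (no integer solution).

No solution (the system is inconsistent).


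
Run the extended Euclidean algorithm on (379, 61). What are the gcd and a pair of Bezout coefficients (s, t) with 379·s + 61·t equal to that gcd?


Euclidean algorithm on (379, 61) — divide until remainder is 0:
  379 = 6 · 61 + 13
  61 = 4 · 13 + 9
  13 = 1 · 9 + 4
  9 = 2 · 4 + 1
  4 = 4 · 1 + 0
gcd(379, 61) = 1.
Track Bezout coefficients alongside the remainders: start with r₀ = 379 = a·1 + b·0 (s = 1, t = 0) and r₁ = 61 = a·0 + b·1 (s = 0, t = 1); each new remainder r_{k+1} = r_{k-1} − q_k·r_k inherits s_{k+1} = s_{k-1} − q_k·s_k, t_{k+1} = t_{k-1} − q_k·t_k, so r_k = a·s_k + b·t_k at every step:
  q = 6: r = 13, s = 1 − 6·0 = 1, t = 0 − 6·1 = -6  (check: 379·1 + 61·(-6) = 13)
  q = 4: r = 9, s = 0 − 4·1 = -4, t = 1 − 4·(-6) = 25  (check: 379·(-4) + 61·25 = 9)
  q = 1: r = 4, s = 1 − 1·(-4) = 5, t = -6 − 1·25 = -31  (check: 379·5 + 61·(-31) = 4)
  q = 2: r = 1, s = -4 − 2·5 = -14, t = 25 − 2·(-31) = 87  (check: 379·(-14) + 61·87 = 1)
The row with r = 1 (the gcd) gives the Bezout coefficients s = -14, t = 87.
Result: 379 · (-14) + 61 · (87) = 1.

gcd(379, 61) = 1; s = -14, t = 87 (check: 379·(-14) + 61·87 = 1).


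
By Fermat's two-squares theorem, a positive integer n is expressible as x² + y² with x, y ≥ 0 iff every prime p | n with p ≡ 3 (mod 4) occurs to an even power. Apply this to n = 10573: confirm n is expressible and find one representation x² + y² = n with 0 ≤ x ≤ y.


Step 1: Factor n = 10573 = 97 · 109.
Step 2: Check the mod-4 condition on each prime factor: 97 ≡ 1 (mod 4), exponent 1; 109 ≡ 1 (mod 4), exponent 1.
All primes ≡ 3 (mod 4) appear to even exponent (or don't appear), so by the two-squares theorem n IS expressible as a sum of two squares.
Step 3: Build a representation. Here n = 97 · 109 is a product of primes ≡ 1 (mod 4). Each prime p ≡ 1 (mod 4) is itself a sum of two squares; find a² by testing p − a² for a perfect square:
  97: 97 − 1² = 96, 97 − 2² = 93, 97 − 3² = 88, 97 − 4² = 81 = 9² ⇒ 97 = 4² + 9².
  109: 109 − 1² = 108, 109 − 2² = 105, 109 − 3² = 100 = 10² ⇒ 109 = 3² + 10².
  Combine using the Brahmagupta–Fibonacci identity (a² + b²)(c² + d²) = (ac − bd)² + (ad + bc)² = (ac + bd)² + (ad − bc)²:
  97 · 109 = 10573: from (4² + 9²)(3² + 10²), take (4·3 − 9·10, 4·10 + 9·3) = (12 − 90, 40 + 27) = (-78, 67); dropping signs (only squares matter) gives (78, 67); check 78² + 67² = 6084 + 4489 = 10573 ✓.
Step 4: Order so x ≤ y and verify: 67² + 78² = 4489 + 6084 = 10573 = n. ✓

n = 10573 = 67² + 78² (one valid representation with x ≤ y).


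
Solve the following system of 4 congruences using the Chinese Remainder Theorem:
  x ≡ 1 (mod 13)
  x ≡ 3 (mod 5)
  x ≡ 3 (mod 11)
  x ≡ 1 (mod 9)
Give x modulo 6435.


Product of moduli M = 13 · 5 · 11 · 9 = 6435.
Merge one congruence at a time:
  Start: x ≡ 1 (mod 13).
  Combine with x ≡ 3 (mod 5); new modulus lcm = 65.
    Write x = 1 + 13·t and substitute into x ≡ 3 (mod 5): 13·t ≡ 3 − 1 = 2 (mod 5).
    Reduce coefficients mod 5: 3·t ≡ 2 (mod 5).
    The inverse of 3 mod 5 is 2 (since 3·2 = 6 = 1·5 + 1), so t ≡ 2·2 = 4 ≡ 4 (mod 5).
    Then x = 1 + 13·4 = 53, valid modulo lcm(13, 5) = 65: x ≡ 53 (mod 65).
  Combine with x ≡ 3 (mod 11); new modulus lcm = 715.
    Write x = 53 + 65·t and substitute into x ≡ 3 (mod 11): 65·t ≡ 3 − 53 = -50 (mod 11).
    Reduce coefficients mod 11: 10·t ≡ 5 (mod 11).
    The inverse of 10 mod 11 is 10 (since 10·10 = 100 = 9·11 + 1), so t ≡ 10·5 = 50 ≡ 6 (mod 11).
    Then x = 53 + 65·6 = 443, valid modulo lcm(65, 11) = 715: x ≡ 443 (mod 715).
  Combine with x ≡ 1 (mod 9); new modulus lcm = 6435.
    Write x = 443 + 715·t and substitute into x ≡ 1 (mod 9): 715·t ≡ 1 − 443 = -442 (mod 9).
    Reduce coefficients mod 9: 4·t ≡ 8 (mod 9).
    The inverse of 4 mod 9 is 7 (since 4·7 = 28 = 3·9 + 1), so t ≡ 7·8 = 56 ≡ 2 (mod 9).
    Then x = 443 + 715·2 = 1873, valid modulo lcm(715, 9) = 6435: x ≡ 1873 (mod 6435).
Verify against each original: 1873 mod 13 = 1, 1873 mod 5 = 3, 1873 mod 11 = 3, 1873 mod 9 = 1.

x ≡ 1873 (mod 6435).


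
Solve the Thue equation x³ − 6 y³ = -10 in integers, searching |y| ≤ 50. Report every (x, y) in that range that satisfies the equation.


The equation is x³ - 6y³ = -10. For fixed y, x³ = 6·y³ − 10, so a solution requires the RHS to be a perfect cube.
Strategy: iterate y from -50 to 50, compute RHS = 6·y³ − 10, and check whether it is a (positive or negative) perfect cube.
Check small values of y:
  y = 0: RHS = -10 is not a perfect cube.
  y = 1: RHS = -4 is not a perfect cube.
  y = -1: RHS = -16 is not a perfect cube.
  y = 2: RHS = 38 is not a perfect cube.
  y = -2: RHS = -58 is not a perfect cube.
  y = 3: RHS = 152 is not a perfect cube.
  y = -3: RHS = -172 is not a perfect cube.
Continuing the search up to |y| = 50 finds no solutions either.
No (x, y) in the scanned range satisfies the equation.

No integer solutions with |y| ≤ 50.


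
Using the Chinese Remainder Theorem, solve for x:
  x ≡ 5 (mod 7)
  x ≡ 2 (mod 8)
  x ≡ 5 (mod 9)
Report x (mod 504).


Moduli 7, 8, 9 are pairwise coprime; by CRT there is a unique solution modulo M = 7 · 8 · 9 = 504.
Solve pairwise, accumulating the modulus:
  Start with x ≡ 5 (mod 7).
  Combine with x ≡ 2 (mod 8): since gcd(7, 8) = 1, we get a unique residue mod 56.
    Write x = 5 + 7·t and substitute into x ≡ 2 (mod 8): 7·t ≡ 2 − 5 = -3 (mod 8).
    Reduce coefficients mod 8: 7·t ≡ 5 (mod 8).
    The inverse of 7 mod 8 is 7 (since 7·7 = 49 = 6·8 + 1), so t ≡ 7·5 = 35 ≡ 3 (mod 8).
    Then x = 5 + 7·3 = 26, valid modulo lcm(7, 8) = 56: x ≡ 26 (mod 56).
  Combine with x ≡ 5 (mod 9): since gcd(56, 9) = 1, we get a unique residue mod 504.
    Write x = 26 + 56·t and substitute into x ≡ 5 (mod 9): 56·t ≡ 5 − 26 = -21 (mod 9).
    Reduce coefficients mod 9: 2·t ≡ 6 (mod 9).
    The inverse of 2 mod 9 is 5 (since 2·5 = 10 = 1·9 + 1), so t ≡ 5·6 = 30 ≡ 3 (mod 9).
    Then x = 26 + 56·3 = 194, valid modulo lcm(56, 9) = 504: x ≡ 194 (mod 504).
Verify: 194 mod 7 = 5 ✓, 194 mod 8 = 2 ✓, 194 mod 9 = 5 ✓.

x ≡ 194 (mod 504).


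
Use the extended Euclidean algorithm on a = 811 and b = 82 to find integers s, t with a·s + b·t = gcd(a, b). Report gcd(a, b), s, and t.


Euclidean algorithm on (811, 82) — divide until remainder is 0:
  811 = 9 · 82 + 73
  82 = 1 · 73 + 9
  73 = 8 · 9 + 1
  9 = 9 · 1 + 0
gcd(811, 82) = 1.
Track Bezout coefficients alongside the remainders: start with r₀ = 811 = a·1 + b·0 (s = 1, t = 0) and r₁ = 82 = a·0 + b·1 (s = 0, t = 1); each new remainder r_{k+1} = r_{k-1} − q_k·r_k inherits s_{k+1} = s_{k-1} − q_k·s_k, t_{k+1} = t_{k-1} − q_k·t_k, so r_k = a·s_k + b·t_k at every step:
  q = 9: r = 73, s = 1 − 9·0 = 1, t = 0 − 9·1 = -9  (check: 811·1 + 82·(-9) = 73)
  q = 1: r = 9, s = 0 − 1·1 = -1, t = 1 − 1·(-9) = 10  (check: 811·(-1) + 82·10 = 9)
  q = 8: r = 1, s = 1 − 8·(-1) = 9, t = -9 − 8·10 = -89  (check: 811·9 + 82·(-89) = 1)
The row with r = 1 (the gcd) gives the Bezout coefficients s = 9, t = -89.
Result: 811 · (9) + 82 · (-89) = 1.

gcd(811, 82) = 1; s = 9, t = -89 (check: 811·9 + 82·(-89) = 1).


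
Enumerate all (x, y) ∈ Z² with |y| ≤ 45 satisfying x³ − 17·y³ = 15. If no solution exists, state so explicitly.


The equation is x³ - 17y³ = 15. For fixed y, x³ = 17·y³ + 15, so a solution requires the RHS to be a perfect cube.
Strategy: iterate y from -45 to 45, compute RHS = 17·y³ + 15, and check whether it is a (positive or negative) perfect cube.
Check small values of y:
  y = 0: RHS = 15 is not a perfect cube.
  y = 1: RHS = 32 is not a perfect cube.
  y = -1: RHS = -2 is not a perfect cube.
  y = 2: RHS = 151 is not a perfect cube.
  y = -2: RHS = -121 is not a perfect cube.
  y = 3: RHS = 474 is not a perfect cube.
  y = -3: RHS = -444 is not a perfect cube.
Continuing the search up to |y| = 45 finds no solutions either.
No (x, y) in the scanned range satisfies the equation.

No integer solutions with |y| ≤ 45.


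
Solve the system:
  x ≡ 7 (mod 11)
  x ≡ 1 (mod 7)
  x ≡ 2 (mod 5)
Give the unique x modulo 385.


Moduli 11, 7, 5 are pairwise coprime; by CRT there is a unique solution modulo M = 11 · 7 · 5 = 385.
Solve pairwise, accumulating the modulus:
  Start with x ≡ 7 (mod 11).
  Combine with x ≡ 1 (mod 7): since gcd(11, 7) = 1, we get a unique residue mod 77.
    Write x = 7 + 11·t and substitute into x ≡ 1 (mod 7): 11·t ≡ 1 − 7 = -6 (mod 7).
    Reduce coefficients mod 7: 4·t ≡ 1 (mod 7).
    The inverse of 4 mod 7 is 2 (since 4·2 = 8 = 1·7 + 1), so t ≡ 2·1 = 2 ≡ 2 (mod 7).
    Then x = 7 + 11·2 = 29, valid modulo lcm(11, 7) = 77: x ≡ 29 (mod 77).
  Combine with x ≡ 2 (mod 5): since gcd(77, 5) = 1, we get a unique residue mod 385.
    Write x = 29 + 77·t and substitute into x ≡ 2 (mod 5): 77·t ≡ 2 − 29 = -27 (mod 5).
    Reduce coefficients mod 5: 2·t ≡ 3 (mod 5).
    The inverse of 2 mod 5 is 3 (since 2·3 = 6 = 1·5 + 1), so t ≡ 3·3 = 9 ≡ 4 (mod 5).
    Then x = 29 + 77·4 = 337, valid modulo lcm(77, 5) = 385: x ≡ 337 (mod 385).
Verify: 337 mod 11 = 7 ✓, 337 mod 7 = 1 ✓, 337 mod 5 = 2 ✓.

x ≡ 337 (mod 385).


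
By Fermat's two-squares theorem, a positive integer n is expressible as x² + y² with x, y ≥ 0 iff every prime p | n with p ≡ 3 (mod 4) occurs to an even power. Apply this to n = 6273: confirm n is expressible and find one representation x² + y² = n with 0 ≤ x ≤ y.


Step 1: Factor n = 6273 = 3^2 · 17 · 41.
Step 2: Check the mod-4 condition on each prime factor: 3 ≡ 3 (mod 4), exponent 2 (must be even); 17 ≡ 1 (mod 4), exponent 1; 41 ≡ 1 (mod 4), exponent 1.
All primes ≡ 3 (mod 4) appear to even exponent (or don't appear), so by the two-squares theorem n IS expressible as a sum of two squares.
Step 3: Build a representation. Group n = k² · m with k = 3 and m = 17 · 41 = 697 (a product of primes ≡ 1 (mod 4)); a representation of m scales to one of n via (k·x)² + (k·y)² = k²(x² + y²). Each prime p ≡ 1 (mod 4) is itself a sum of two squares; find a² by testing p − a² for a perfect square:
  17: 17 − 1² = 16 = 4² ⇒ 17 = 1² + 4².
  41: 41 − 1² = 40, 41 − 2² = 37, 41 − 3² = 32, 41 − 4² = 25 = 5² ⇒ 41 = 4² + 5².
  Combine using the Brahmagupta–Fibonacci identity (a² + b²)(c² + d²) = (ac − bd)² + (ad + bc)² = (ac + bd)² + (ad − bc)²:
  17 · 41 = 697: from (1² + 4²)(4² + 5²), take (1·4 − 4·5, 1·5 + 4·4) = (4 − 20, 5 + 16) = (-16, 21); dropping signs (only squares matter) gives (16, 21); check 16² + 21² = 256 + 441 = 697 ✓.
  Scale by k = 3: (3·16, 3·21) = (48, 63).
Step 4: Order so x ≤ y and verify: 48² + 63² = 2304 + 3969 = 6273 = n. ✓

n = 6273 = 48² + 63² (one valid representation with x ≤ y).


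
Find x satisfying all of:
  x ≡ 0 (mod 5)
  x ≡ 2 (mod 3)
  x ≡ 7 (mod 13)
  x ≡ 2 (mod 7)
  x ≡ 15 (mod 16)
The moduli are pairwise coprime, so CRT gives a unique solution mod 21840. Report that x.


Product of moduli M = 5 · 3 · 13 · 7 · 16 = 21840.
Merge one congruence at a time:
  Start: x ≡ 0 (mod 5).
  Combine with x ≡ 2 (mod 3); new modulus lcm = 15.
    Write x = 0 + 5·t and substitute into x ≡ 2 (mod 3): 5·t ≡ 2 − 0 = 2 (mod 3).
    Reduce coefficients mod 3: 2·t ≡ 2 (mod 3).
    The inverse of 2 mod 3 is 2 (since 2·2 = 4 = 1·3 + 1), so t ≡ 2·2 = 4 ≡ 1 (mod 3).
    Then x = 0 + 5·1 = 5, valid modulo lcm(5, 3) = 15: x ≡ 5 (mod 15).
  Combine with x ≡ 7 (mod 13); new modulus lcm = 195.
    Write x = 5 + 15·t and substitute into x ≡ 7 (mod 13): 15·t ≡ 7 − 5 = 2 (mod 13).
    Reduce coefficients mod 13: 2·t ≡ 2 (mod 13).
    The inverse of 2 mod 13 is 7 (since 2·7 = 14 = 1·13 + 1), so t ≡ 7·2 = 14 ≡ 1 (mod 13).
    Then x = 5 + 15·1 = 20, valid modulo lcm(15, 13) = 195: x ≡ 20 (mod 195).
  Combine with x ≡ 2 (mod 7); new modulus lcm = 1365.
    Write x = 20 + 195·t and substitute into x ≡ 2 (mod 7): 195·t ≡ 2 − 20 = -18 (mod 7).
    Reduce coefficients mod 7: 6·t ≡ 3 (mod 7).
    The inverse of 6 mod 7 is 6 (since 6·6 = 36 = 5·7 + 1), so t ≡ 6·3 = 18 ≡ 4 (mod 7).
    Then x = 20 + 195·4 = 800, valid modulo lcm(195, 7) = 1365: x ≡ 800 (mod 1365).
  Combine with x ≡ 15 (mod 16); new modulus lcm = 21840.
    Write x = 800 + 1365·t and substitute into x ≡ 15 (mod 16): 1365·t ≡ 15 − 800 = -785 (mod 16).
    Reduce coefficients mod 16: 5·t ≡ 15 (mod 16).
    The inverse of 5 mod 16 is 13 (since 5·13 = 65 = 4·16 + 1), so t ≡ 13·15 = 195 ≡ 3 (mod 16).
    Then x = 800 + 1365·3 = 4895, valid modulo lcm(1365, 16) = 21840: x ≡ 4895 (mod 21840).
Verify against each original: 4895 mod 5 = 0, 4895 mod 3 = 2, 4895 mod 13 = 7, 4895 mod 7 = 2, 4895 mod 16 = 15.

x ≡ 4895 (mod 21840).


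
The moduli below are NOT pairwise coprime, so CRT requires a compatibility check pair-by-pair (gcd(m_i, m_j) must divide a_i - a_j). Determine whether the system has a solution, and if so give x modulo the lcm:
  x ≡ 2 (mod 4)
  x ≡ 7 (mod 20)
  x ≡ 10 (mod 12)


Moduli 4, 20, 12 are not pairwise coprime, so CRT works modulo lcm(m_i) when all pairwise compatibility conditions hold.
Pairwise compatibility: gcd(m_i, m_j) must divide a_i - a_j for every pair.
Merge one congruence at a time:
  Start: x ≡ 2 (mod 4).
  Combine with x ≡ 7 (mod 20): gcd(4, 20) = 4, and 7 - 2 = 5 is NOT divisible by 4.
    ⇒ system is inconsistent (no integer solution).

No solution (the system is inconsistent).


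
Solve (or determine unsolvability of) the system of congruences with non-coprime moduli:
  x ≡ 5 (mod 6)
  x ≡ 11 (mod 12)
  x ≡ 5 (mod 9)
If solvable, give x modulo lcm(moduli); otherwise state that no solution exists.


Moduli 6, 12, 9 are not pairwise coprime, so CRT works modulo lcm(m_i) when all pairwise compatibility conditions hold.
Pairwise compatibility: gcd(m_i, m_j) must divide a_i - a_j for every pair.
Merge one congruence at a time:
  Start: x ≡ 5 (mod 6).
  Combine with x ≡ 11 (mod 12): gcd(6, 12) = 6; 11 - 5 = 6, which IS divisible by 6, so compatible.
    Write x = 5 + 6·t and substitute into x ≡ 11 (mod 12): 6·t ≡ 11 − 5 = 6 (mod 12).
    Divide the congruence (and modulus) by g = 6: 1·t ≡ 1 (mod 2).
    So t ≡ 1 (mod 2).
    Then x = 5 + 6·1 = 11, valid modulo lcm(6, 12) = 12: x ≡ 11 (mod 12).
  Combine with x ≡ 5 (mod 9): gcd(12, 9) = 3; 5 - 11 = -6, which IS divisible by 3, so compatible.
    Write x = 11 + 12·t and substitute into x ≡ 5 (mod 9): 12·t ≡ 5 − 11 = -6 (mod 9).
    Divide the congruence (and modulus) by g = 3: 4·t ≡ -2 (mod 3).
    Reduce coefficients mod 3: 1·t ≡ 1 (mod 3).
    So t ≡ 1 (mod 3).
    Then x = 11 + 12·1 = 23, valid modulo lcm(12, 9) = 36: x ≡ 23 (mod 36).
Verify: 23 mod 6 = 5, 23 mod 12 = 11, 23 mod 9 = 5.

x ≡ 23 (mod 36).


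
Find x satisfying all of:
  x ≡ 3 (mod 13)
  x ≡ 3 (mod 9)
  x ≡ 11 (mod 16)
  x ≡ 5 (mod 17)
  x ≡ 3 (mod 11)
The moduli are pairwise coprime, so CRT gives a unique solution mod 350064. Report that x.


Product of moduli M = 13 · 9 · 16 · 17 · 11 = 350064.
Merge one congruence at a time:
  Start: x ≡ 3 (mod 13).
  Combine with x ≡ 3 (mod 9); new modulus lcm = 117.
    Write x = 3 + 13·t and substitute into x ≡ 3 (mod 9): 13·t ≡ 3 − 3 = 0 (mod 9).
    Reduce coefficients mod 9: 4·t ≡ 0 (mod 9).
    The inverse of 4 mod 9 is 7 (since 4·7 = 28 = 3·9 + 1), so t ≡ 7·0 = 0 ≡ 0 (mod 9).
    Then x = 3 + 13·0 = 3, valid modulo lcm(13, 9) = 117: x ≡ 3 (mod 117).
  Combine with x ≡ 11 (mod 16); new modulus lcm = 1872.
    Write x = 3 + 117·t and substitute into x ≡ 11 (mod 16): 117·t ≡ 11 − 3 = 8 (mod 16).
    Reduce coefficients mod 16: 5·t ≡ 8 (mod 16).
    The inverse of 5 mod 16 is 13 (since 5·13 = 65 = 4·16 + 1), so t ≡ 13·8 = 104 ≡ 8 (mod 16).
    Then x = 3 + 117·8 = 939, valid modulo lcm(117, 16) = 1872: x ≡ 939 (mod 1872).
  Combine with x ≡ 5 (mod 17); new modulus lcm = 31824.
    Write x = 939 + 1872·t and substitute into x ≡ 5 (mod 17): 1872·t ≡ 5 − 939 = -934 (mod 17).
    Reduce coefficients mod 17: 2·t ≡ 1 (mod 17).
    The inverse of 2 mod 17 is 9 (since 2·9 = 18 = 1·17 + 1), so t ≡ 9·1 = 9 ≡ 9 (mod 17).
    Then x = 939 + 1872·9 = 17787, valid modulo lcm(1872, 17) = 31824: x ≡ 17787 (mod 31824).
  Combine with x ≡ 3 (mod 11); new modulus lcm = 350064.
    Write x = 17787 + 31824·t and substitute into x ≡ 3 (mod 11): 31824·t ≡ 3 − 17787 = -17784 (mod 11).
    Reduce coefficients mod 11: 1·t ≡ 3 (mod 11).
    So t ≡ 3 (mod 11).
    Then x = 17787 + 31824·3 = 113259, valid modulo lcm(31824, 11) = 350064: x ≡ 113259 (mod 350064).
Verify against each original: 113259 mod 13 = 3, 113259 mod 9 = 3, 113259 mod 16 = 11, 113259 mod 17 = 5, 113259 mod 11 = 3.

x ≡ 113259 (mod 350064).
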